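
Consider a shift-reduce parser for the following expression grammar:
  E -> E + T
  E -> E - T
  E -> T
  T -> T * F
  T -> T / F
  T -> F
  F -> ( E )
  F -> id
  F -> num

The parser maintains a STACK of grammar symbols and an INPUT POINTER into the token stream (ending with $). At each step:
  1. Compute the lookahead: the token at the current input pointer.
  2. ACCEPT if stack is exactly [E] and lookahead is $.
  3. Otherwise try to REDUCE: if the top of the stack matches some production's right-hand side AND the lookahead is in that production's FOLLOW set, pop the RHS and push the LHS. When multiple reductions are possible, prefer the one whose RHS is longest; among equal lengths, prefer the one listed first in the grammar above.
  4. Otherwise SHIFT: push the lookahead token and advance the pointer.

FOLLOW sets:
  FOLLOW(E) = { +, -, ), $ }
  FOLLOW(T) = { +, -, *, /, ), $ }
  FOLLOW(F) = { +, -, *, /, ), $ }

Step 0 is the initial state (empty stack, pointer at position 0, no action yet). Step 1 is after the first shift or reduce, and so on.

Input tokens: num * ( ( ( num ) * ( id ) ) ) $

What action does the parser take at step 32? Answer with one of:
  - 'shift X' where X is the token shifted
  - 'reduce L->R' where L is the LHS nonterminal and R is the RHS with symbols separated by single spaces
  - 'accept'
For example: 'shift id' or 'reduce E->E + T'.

Step 1: shift num. Stack=[num] ptr=1 lookahead=* remaining=[* ( ( ( num ) * ( id ) ) ) $]
Step 2: reduce F->num. Stack=[F] ptr=1 lookahead=* remaining=[* ( ( ( num ) * ( id ) ) ) $]
Step 3: reduce T->F. Stack=[T] ptr=1 lookahead=* remaining=[* ( ( ( num ) * ( id ) ) ) $]
Step 4: shift *. Stack=[T *] ptr=2 lookahead=( remaining=[( ( ( num ) * ( id ) ) ) $]
Step 5: shift (. Stack=[T * (] ptr=3 lookahead=( remaining=[( ( num ) * ( id ) ) ) $]
Step 6: shift (. Stack=[T * ( (] ptr=4 lookahead=( remaining=[( num ) * ( id ) ) ) $]
Step 7: shift (. Stack=[T * ( ( (] ptr=5 lookahead=num remaining=[num ) * ( id ) ) ) $]
Step 8: shift num. Stack=[T * ( ( ( num] ptr=6 lookahead=) remaining=[) * ( id ) ) ) $]
Step 9: reduce F->num. Stack=[T * ( ( ( F] ptr=6 lookahead=) remaining=[) * ( id ) ) ) $]
Step 10: reduce T->F. Stack=[T * ( ( ( T] ptr=6 lookahead=) remaining=[) * ( id ) ) ) $]
Step 11: reduce E->T. Stack=[T * ( ( ( E] ptr=6 lookahead=) remaining=[) * ( id ) ) ) $]
Step 12: shift ). Stack=[T * ( ( ( E )] ptr=7 lookahead=* remaining=[* ( id ) ) ) $]
Step 13: reduce F->( E ). Stack=[T * ( ( F] ptr=7 lookahead=* remaining=[* ( id ) ) ) $]
Step 14: reduce T->F. Stack=[T * ( ( T] ptr=7 lookahead=* remaining=[* ( id ) ) ) $]
Step 15: shift *. Stack=[T * ( ( T *] ptr=8 lookahead=( remaining=[( id ) ) ) $]
Step 16: shift (. Stack=[T * ( ( T * (] ptr=9 lookahead=id remaining=[id ) ) ) $]
Step 17: shift id. Stack=[T * ( ( T * ( id] ptr=10 lookahead=) remaining=[) ) ) $]
Step 18: reduce F->id. Stack=[T * ( ( T * ( F] ptr=10 lookahead=) remaining=[) ) ) $]
Step 19: reduce T->F. Stack=[T * ( ( T * ( T] ptr=10 lookahead=) remaining=[) ) ) $]
Step 20: reduce E->T. Stack=[T * ( ( T * ( E] ptr=10 lookahead=) remaining=[) ) ) $]
Step 21: shift ). Stack=[T * ( ( T * ( E )] ptr=11 lookahead=) remaining=[) ) $]
Step 22: reduce F->( E ). Stack=[T * ( ( T * F] ptr=11 lookahead=) remaining=[) ) $]
Step 23: reduce T->T * F. Stack=[T * ( ( T] ptr=11 lookahead=) remaining=[) ) $]
Step 24: reduce E->T. Stack=[T * ( ( E] ptr=11 lookahead=) remaining=[) ) $]
Step 25: shift ). Stack=[T * ( ( E )] ptr=12 lookahead=) remaining=[) $]
Step 26: reduce F->( E ). Stack=[T * ( F] ptr=12 lookahead=) remaining=[) $]
Step 27: reduce T->F. Stack=[T * ( T] ptr=12 lookahead=) remaining=[) $]
Step 28: reduce E->T. Stack=[T * ( E] ptr=12 lookahead=) remaining=[) $]
Step 29: shift ). Stack=[T * ( E )] ptr=13 lookahead=$ remaining=[$]
Step 30: reduce F->( E ). Stack=[T * F] ptr=13 lookahead=$ remaining=[$]
Step 31: reduce T->T * F. Stack=[T] ptr=13 lookahead=$ remaining=[$]
Step 32: reduce E->T. Stack=[E] ptr=13 lookahead=$ remaining=[$]

Answer: reduce E->T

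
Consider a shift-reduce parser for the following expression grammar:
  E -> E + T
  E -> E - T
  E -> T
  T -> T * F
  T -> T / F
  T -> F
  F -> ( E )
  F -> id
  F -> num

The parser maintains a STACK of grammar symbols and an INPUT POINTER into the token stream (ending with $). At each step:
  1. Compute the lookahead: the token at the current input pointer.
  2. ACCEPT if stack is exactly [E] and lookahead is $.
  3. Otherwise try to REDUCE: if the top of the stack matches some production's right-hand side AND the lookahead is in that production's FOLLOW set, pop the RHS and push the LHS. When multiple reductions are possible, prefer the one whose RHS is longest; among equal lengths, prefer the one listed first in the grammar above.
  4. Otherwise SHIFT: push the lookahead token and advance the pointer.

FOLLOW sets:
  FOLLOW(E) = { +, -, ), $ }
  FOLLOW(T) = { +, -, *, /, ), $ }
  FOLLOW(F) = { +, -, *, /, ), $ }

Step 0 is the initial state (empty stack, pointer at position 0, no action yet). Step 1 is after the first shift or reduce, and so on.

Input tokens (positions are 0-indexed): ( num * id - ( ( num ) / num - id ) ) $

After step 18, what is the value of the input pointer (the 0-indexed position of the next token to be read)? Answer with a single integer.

Answer: 9

Derivation:
Step 1: shift (. Stack=[(] ptr=1 lookahead=num remaining=[num * id - ( ( num ) / num - id ) ) $]
Step 2: shift num. Stack=[( num] ptr=2 lookahead=* remaining=[* id - ( ( num ) / num - id ) ) $]
Step 3: reduce F->num. Stack=[( F] ptr=2 lookahead=* remaining=[* id - ( ( num ) / num - id ) ) $]
Step 4: reduce T->F. Stack=[( T] ptr=2 lookahead=* remaining=[* id - ( ( num ) / num - id ) ) $]
Step 5: shift *. Stack=[( T *] ptr=3 lookahead=id remaining=[id - ( ( num ) / num - id ) ) $]
Step 6: shift id. Stack=[( T * id] ptr=4 lookahead=- remaining=[- ( ( num ) / num - id ) ) $]
Step 7: reduce F->id. Stack=[( T * F] ptr=4 lookahead=- remaining=[- ( ( num ) / num - id ) ) $]
Step 8: reduce T->T * F. Stack=[( T] ptr=4 lookahead=- remaining=[- ( ( num ) / num - id ) ) $]
Step 9: reduce E->T. Stack=[( E] ptr=4 lookahead=- remaining=[- ( ( num ) / num - id ) ) $]
Step 10: shift -. Stack=[( E -] ptr=5 lookahead=( remaining=[( ( num ) / num - id ) ) $]
Step 11: shift (. Stack=[( E - (] ptr=6 lookahead=( remaining=[( num ) / num - id ) ) $]
Step 12: shift (. Stack=[( E - ( (] ptr=7 lookahead=num remaining=[num ) / num - id ) ) $]
Step 13: shift num. Stack=[( E - ( ( num] ptr=8 lookahead=) remaining=[) / num - id ) ) $]
Step 14: reduce F->num. Stack=[( E - ( ( F] ptr=8 lookahead=) remaining=[) / num - id ) ) $]
Step 15: reduce T->F. Stack=[( E - ( ( T] ptr=8 lookahead=) remaining=[) / num - id ) ) $]
Step 16: reduce E->T. Stack=[( E - ( ( E] ptr=8 lookahead=) remaining=[) / num - id ) ) $]
Step 17: shift ). Stack=[( E - ( ( E )] ptr=9 lookahead=/ remaining=[/ num - id ) ) $]
Step 18: reduce F->( E ). Stack=[( E - ( F] ptr=9 lookahead=/ remaining=[/ num - id ) ) $]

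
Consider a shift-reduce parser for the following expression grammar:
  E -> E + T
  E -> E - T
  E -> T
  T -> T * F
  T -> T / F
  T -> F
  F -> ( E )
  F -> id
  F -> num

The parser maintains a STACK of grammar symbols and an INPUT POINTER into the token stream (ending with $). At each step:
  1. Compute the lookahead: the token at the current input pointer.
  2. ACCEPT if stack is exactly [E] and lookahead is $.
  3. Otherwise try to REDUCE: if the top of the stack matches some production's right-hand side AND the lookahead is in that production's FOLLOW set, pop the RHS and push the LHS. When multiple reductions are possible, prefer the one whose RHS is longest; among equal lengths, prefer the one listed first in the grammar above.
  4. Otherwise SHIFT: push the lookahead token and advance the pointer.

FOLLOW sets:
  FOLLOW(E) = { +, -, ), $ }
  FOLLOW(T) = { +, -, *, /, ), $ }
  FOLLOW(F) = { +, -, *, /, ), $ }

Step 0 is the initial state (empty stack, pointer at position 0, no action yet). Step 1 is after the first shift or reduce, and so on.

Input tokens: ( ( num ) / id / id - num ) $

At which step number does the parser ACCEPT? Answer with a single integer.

Answer: 28

Derivation:
Step 1: shift (. Stack=[(] ptr=1 lookahead=( remaining=[( num ) / id / id - num ) $]
Step 2: shift (. Stack=[( (] ptr=2 lookahead=num remaining=[num ) / id / id - num ) $]
Step 3: shift num. Stack=[( ( num] ptr=3 lookahead=) remaining=[) / id / id - num ) $]
Step 4: reduce F->num. Stack=[( ( F] ptr=3 lookahead=) remaining=[) / id / id - num ) $]
Step 5: reduce T->F. Stack=[( ( T] ptr=3 lookahead=) remaining=[) / id / id - num ) $]
Step 6: reduce E->T. Stack=[( ( E] ptr=3 lookahead=) remaining=[) / id / id - num ) $]
Step 7: shift ). Stack=[( ( E )] ptr=4 lookahead=/ remaining=[/ id / id - num ) $]
Step 8: reduce F->( E ). Stack=[( F] ptr=4 lookahead=/ remaining=[/ id / id - num ) $]
Step 9: reduce T->F. Stack=[( T] ptr=4 lookahead=/ remaining=[/ id / id - num ) $]
Step 10: shift /. Stack=[( T /] ptr=5 lookahead=id remaining=[id / id - num ) $]
Step 11: shift id. Stack=[( T / id] ptr=6 lookahead=/ remaining=[/ id - num ) $]
Step 12: reduce F->id. Stack=[( T / F] ptr=6 lookahead=/ remaining=[/ id - num ) $]
Step 13: reduce T->T / F. Stack=[( T] ptr=6 lookahead=/ remaining=[/ id - num ) $]
Step 14: shift /. Stack=[( T /] ptr=7 lookahead=id remaining=[id - num ) $]
Step 15: shift id. Stack=[( T / id] ptr=8 lookahead=- remaining=[- num ) $]
Step 16: reduce F->id. Stack=[( T / F] ptr=8 lookahead=- remaining=[- num ) $]
Step 17: reduce T->T / F. Stack=[( T] ptr=8 lookahead=- remaining=[- num ) $]
Step 18: reduce E->T. Stack=[( E] ptr=8 lookahead=- remaining=[- num ) $]
Step 19: shift -. Stack=[( E -] ptr=9 lookahead=num remaining=[num ) $]
Step 20: shift num. Stack=[( E - num] ptr=10 lookahead=) remaining=[) $]
Step 21: reduce F->num. Stack=[( E - F] ptr=10 lookahead=) remaining=[) $]
Step 22: reduce T->F. Stack=[( E - T] ptr=10 lookahead=) remaining=[) $]
Step 23: reduce E->E - T. Stack=[( E] ptr=10 lookahead=) remaining=[) $]
Step 24: shift ). Stack=[( E )] ptr=11 lookahead=$ remaining=[$]
Step 25: reduce F->( E ). Stack=[F] ptr=11 lookahead=$ remaining=[$]
Step 26: reduce T->F. Stack=[T] ptr=11 lookahead=$ remaining=[$]
Step 27: reduce E->T. Stack=[E] ptr=11 lookahead=$ remaining=[$]
Step 28: accept. Stack=[E] ptr=11 lookahead=$ remaining=[$]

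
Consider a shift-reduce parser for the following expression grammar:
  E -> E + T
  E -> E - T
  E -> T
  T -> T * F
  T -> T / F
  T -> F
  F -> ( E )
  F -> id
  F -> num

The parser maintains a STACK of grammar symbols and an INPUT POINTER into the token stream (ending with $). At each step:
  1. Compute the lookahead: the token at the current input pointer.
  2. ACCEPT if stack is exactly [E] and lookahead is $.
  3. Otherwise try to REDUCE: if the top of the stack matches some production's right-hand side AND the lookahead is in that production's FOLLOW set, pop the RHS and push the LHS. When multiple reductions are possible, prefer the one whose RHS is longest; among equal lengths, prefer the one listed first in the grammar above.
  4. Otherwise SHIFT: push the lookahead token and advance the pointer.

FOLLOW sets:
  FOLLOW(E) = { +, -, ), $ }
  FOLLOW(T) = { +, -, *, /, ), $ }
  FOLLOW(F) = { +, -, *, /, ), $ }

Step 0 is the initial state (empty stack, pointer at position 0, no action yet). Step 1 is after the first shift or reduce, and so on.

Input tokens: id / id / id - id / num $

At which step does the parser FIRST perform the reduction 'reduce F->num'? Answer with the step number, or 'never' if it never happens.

Step 1: shift id. Stack=[id] ptr=1 lookahead=/ remaining=[/ id / id - id / num $]
Step 2: reduce F->id. Stack=[F] ptr=1 lookahead=/ remaining=[/ id / id - id / num $]
Step 3: reduce T->F. Stack=[T] ptr=1 lookahead=/ remaining=[/ id / id - id / num $]
Step 4: shift /. Stack=[T /] ptr=2 lookahead=id remaining=[id / id - id / num $]
Step 5: shift id. Stack=[T / id] ptr=3 lookahead=/ remaining=[/ id - id / num $]
Step 6: reduce F->id. Stack=[T / F] ptr=3 lookahead=/ remaining=[/ id - id / num $]
Step 7: reduce T->T / F. Stack=[T] ptr=3 lookahead=/ remaining=[/ id - id / num $]
Step 8: shift /. Stack=[T /] ptr=4 lookahead=id remaining=[id - id / num $]
Step 9: shift id. Stack=[T / id] ptr=5 lookahead=- remaining=[- id / num $]
Step 10: reduce F->id. Stack=[T / F] ptr=5 lookahead=- remaining=[- id / num $]
Step 11: reduce T->T / F. Stack=[T] ptr=5 lookahead=- remaining=[- id / num $]
Step 12: reduce E->T. Stack=[E] ptr=5 lookahead=- remaining=[- id / num $]
Step 13: shift -. Stack=[E -] ptr=6 lookahead=id remaining=[id / num $]
Step 14: shift id. Stack=[E - id] ptr=7 lookahead=/ remaining=[/ num $]
Step 15: reduce F->id. Stack=[E - F] ptr=7 lookahead=/ remaining=[/ num $]
Step 16: reduce T->F. Stack=[E - T] ptr=7 lookahead=/ remaining=[/ num $]
Step 17: shift /. Stack=[E - T /] ptr=8 lookahead=num remaining=[num $]
Step 18: shift num. Stack=[E - T / num] ptr=9 lookahead=$ remaining=[$]
Step 19: reduce F->num. Stack=[E - T / F] ptr=9 lookahead=$ remaining=[$]

Answer: 19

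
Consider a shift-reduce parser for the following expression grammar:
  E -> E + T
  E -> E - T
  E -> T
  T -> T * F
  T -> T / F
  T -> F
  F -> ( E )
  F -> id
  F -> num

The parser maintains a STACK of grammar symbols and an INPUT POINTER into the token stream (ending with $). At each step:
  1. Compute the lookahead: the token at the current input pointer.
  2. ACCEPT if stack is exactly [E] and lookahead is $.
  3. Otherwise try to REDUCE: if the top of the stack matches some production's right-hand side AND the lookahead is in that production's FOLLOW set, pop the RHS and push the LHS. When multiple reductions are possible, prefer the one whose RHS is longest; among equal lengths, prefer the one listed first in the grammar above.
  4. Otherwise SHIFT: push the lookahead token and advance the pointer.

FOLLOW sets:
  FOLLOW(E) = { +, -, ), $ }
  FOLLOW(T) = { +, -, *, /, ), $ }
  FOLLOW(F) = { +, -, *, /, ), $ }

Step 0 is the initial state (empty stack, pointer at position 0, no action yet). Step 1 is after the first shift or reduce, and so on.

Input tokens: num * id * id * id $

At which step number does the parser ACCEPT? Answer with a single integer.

Answer: 17

Derivation:
Step 1: shift num. Stack=[num] ptr=1 lookahead=* remaining=[* id * id * id $]
Step 2: reduce F->num. Stack=[F] ptr=1 lookahead=* remaining=[* id * id * id $]
Step 3: reduce T->F. Stack=[T] ptr=1 lookahead=* remaining=[* id * id * id $]
Step 4: shift *. Stack=[T *] ptr=2 lookahead=id remaining=[id * id * id $]
Step 5: shift id. Stack=[T * id] ptr=3 lookahead=* remaining=[* id * id $]
Step 6: reduce F->id. Stack=[T * F] ptr=3 lookahead=* remaining=[* id * id $]
Step 7: reduce T->T * F. Stack=[T] ptr=3 lookahead=* remaining=[* id * id $]
Step 8: shift *. Stack=[T *] ptr=4 lookahead=id remaining=[id * id $]
Step 9: shift id. Stack=[T * id] ptr=5 lookahead=* remaining=[* id $]
Step 10: reduce F->id. Stack=[T * F] ptr=5 lookahead=* remaining=[* id $]
Step 11: reduce T->T * F. Stack=[T] ptr=5 lookahead=* remaining=[* id $]
Step 12: shift *. Stack=[T *] ptr=6 lookahead=id remaining=[id $]
Step 13: shift id. Stack=[T * id] ptr=7 lookahead=$ remaining=[$]
Step 14: reduce F->id. Stack=[T * F] ptr=7 lookahead=$ remaining=[$]
Step 15: reduce T->T * F. Stack=[T] ptr=7 lookahead=$ remaining=[$]
Step 16: reduce E->T. Stack=[E] ptr=7 lookahead=$ remaining=[$]
Step 17: accept. Stack=[E] ptr=7 lookahead=$ remaining=[$]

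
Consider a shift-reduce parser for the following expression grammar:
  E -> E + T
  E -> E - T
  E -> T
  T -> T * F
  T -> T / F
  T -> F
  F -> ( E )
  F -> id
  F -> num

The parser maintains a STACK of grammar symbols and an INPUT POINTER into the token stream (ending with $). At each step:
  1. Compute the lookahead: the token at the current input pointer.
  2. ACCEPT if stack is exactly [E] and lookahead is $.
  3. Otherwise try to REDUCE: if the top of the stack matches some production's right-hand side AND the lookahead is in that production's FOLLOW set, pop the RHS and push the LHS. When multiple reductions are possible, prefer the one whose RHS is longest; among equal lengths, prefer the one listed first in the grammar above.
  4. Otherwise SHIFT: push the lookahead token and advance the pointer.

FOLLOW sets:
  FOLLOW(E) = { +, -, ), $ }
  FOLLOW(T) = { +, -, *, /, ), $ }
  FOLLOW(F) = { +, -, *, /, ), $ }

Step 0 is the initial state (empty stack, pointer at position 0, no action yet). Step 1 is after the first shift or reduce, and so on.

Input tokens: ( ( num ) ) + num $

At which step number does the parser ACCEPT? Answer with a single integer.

Answer: 20

Derivation:
Step 1: shift (. Stack=[(] ptr=1 lookahead=( remaining=[( num ) ) + num $]
Step 2: shift (. Stack=[( (] ptr=2 lookahead=num remaining=[num ) ) + num $]
Step 3: shift num. Stack=[( ( num] ptr=3 lookahead=) remaining=[) ) + num $]
Step 4: reduce F->num. Stack=[( ( F] ptr=3 lookahead=) remaining=[) ) + num $]
Step 5: reduce T->F. Stack=[( ( T] ptr=3 lookahead=) remaining=[) ) + num $]
Step 6: reduce E->T. Stack=[( ( E] ptr=3 lookahead=) remaining=[) ) + num $]
Step 7: shift ). Stack=[( ( E )] ptr=4 lookahead=) remaining=[) + num $]
Step 8: reduce F->( E ). Stack=[( F] ptr=4 lookahead=) remaining=[) + num $]
Step 9: reduce T->F. Stack=[( T] ptr=4 lookahead=) remaining=[) + num $]
Step 10: reduce E->T. Stack=[( E] ptr=4 lookahead=) remaining=[) + num $]
Step 11: shift ). Stack=[( E )] ptr=5 lookahead=+ remaining=[+ num $]
Step 12: reduce F->( E ). Stack=[F] ptr=5 lookahead=+ remaining=[+ num $]
Step 13: reduce T->F. Stack=[T] ptr=5 lookahead=+ remaining=[+ num $]
Step 14: reduce E->T. Stack=[E] ptr=5 lookahead=+ remaining=[+ num $]
Step 15: shift +. Stack=[E +] ptr=6 lookahead=num remaining=[num $]
Step 16: shift num. Stack=[E + num] ptr=7 lookahead=$ remaining=[$]
Step 17: reduce F->num. Stack=[E + F] ptr=7 lookahead=$ remaining=[$]
Step 18: reduce T->F. Stack=[E + T] ptr=7 lookahead=$ remaining=[$]
Step 19: reduce E->E + T. Stack=[E] ptr=7 lookahead=$ remaining=[$]
Step 20: accept. Stack=[E] ptr=7 lookahead=$ remaining=[$]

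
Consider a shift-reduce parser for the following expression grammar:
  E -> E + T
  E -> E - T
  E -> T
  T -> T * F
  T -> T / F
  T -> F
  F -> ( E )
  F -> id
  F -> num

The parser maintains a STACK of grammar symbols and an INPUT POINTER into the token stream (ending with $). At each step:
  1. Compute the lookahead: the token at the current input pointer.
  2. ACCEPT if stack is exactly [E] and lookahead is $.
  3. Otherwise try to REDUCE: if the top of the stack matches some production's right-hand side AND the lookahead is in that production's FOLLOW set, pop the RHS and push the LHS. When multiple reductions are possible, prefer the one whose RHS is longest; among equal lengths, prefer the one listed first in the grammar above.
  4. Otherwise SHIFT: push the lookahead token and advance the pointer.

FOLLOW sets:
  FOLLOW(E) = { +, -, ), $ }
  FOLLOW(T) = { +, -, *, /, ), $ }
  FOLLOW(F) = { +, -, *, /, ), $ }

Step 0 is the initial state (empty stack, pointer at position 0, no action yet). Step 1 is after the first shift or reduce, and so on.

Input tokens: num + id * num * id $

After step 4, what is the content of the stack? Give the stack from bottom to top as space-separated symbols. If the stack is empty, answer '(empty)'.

Step 1: shift num. Stack=[num] ptr=1 lookahead=+ remaining=[+ id * num * id $]
Step 2: reduce F->num. Stack=[F] ptr=1 lookahead=+ remaining=[+ id * num * id $]
Step 3: reduce T->F. Stack=[T] ptr=1 lookahead=+ remaining=[+ id * num * id $]
Step 4: reduce E->T. Stack=[E] ptr=1 lookahead=+ remaining=[+ id * num * id $]

Answer: E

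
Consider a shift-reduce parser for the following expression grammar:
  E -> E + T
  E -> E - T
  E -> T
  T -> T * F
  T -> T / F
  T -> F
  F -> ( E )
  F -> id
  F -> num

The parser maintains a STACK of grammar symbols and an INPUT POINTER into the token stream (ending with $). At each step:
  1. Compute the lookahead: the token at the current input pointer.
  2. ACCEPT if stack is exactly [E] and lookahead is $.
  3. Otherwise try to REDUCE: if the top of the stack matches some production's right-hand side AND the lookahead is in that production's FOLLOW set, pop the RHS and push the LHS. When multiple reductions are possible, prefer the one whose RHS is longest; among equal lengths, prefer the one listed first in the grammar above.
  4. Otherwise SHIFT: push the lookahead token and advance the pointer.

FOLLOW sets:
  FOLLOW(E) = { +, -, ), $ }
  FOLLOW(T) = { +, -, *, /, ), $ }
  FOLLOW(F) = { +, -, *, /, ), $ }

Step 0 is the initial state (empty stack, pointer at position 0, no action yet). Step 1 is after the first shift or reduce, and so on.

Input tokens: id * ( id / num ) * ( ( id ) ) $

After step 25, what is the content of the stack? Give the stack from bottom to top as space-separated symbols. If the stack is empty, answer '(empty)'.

Step 1: shift id. Stack=[id] ptr=1 lookahead=* remaining=[* ( id / num ) * ( ( id ) ) $]
Step 2: reduce F->id. Stack=[F] ptr=1 lookahead=* remaining=[* ( id / num ) * ( ( id ) ) $]
Step 3: reduce T->F. Stack=[T] ptr=1 lookahead=* remaining=[* ( id / num ) * ( ( id ) ) $]
Step 4: shift *. Stack=[T *] ptr=2 lookahead=( remaining=[( id / num ) * ( ( id ) ) $]
Step 5: shift (. Stack=[T * (] ptr=3 lookahead=id remaining=[id / num ) * ( ( id ) ) $]
Step 6: shift id. Stack=[T * ( id] ptr=4 lookahead=/ remaining=[/ num ) * ( ( id ) ) $]
Step 7: reduce F->id. Stack=[T * ( F] ptr=4 lookahead=/ remaining=[/ num ) * ( ( id ) ) $]
Step 8: reduce T->F. Stack=[T * ( T] ptr=4 lookahead=/ remaining=[/ num ) * ( ( id ) ) $]
Step 9: shift /. Stack=[T * ( T /] ptr=5 lookahead=num remaining=[num ) * ( ( id ) ) $]
Step 10: shift num. Stack=[T * ( T / num] ptr=6 lookahead=) remaining=[) * ( ( id ) ) $]
Step 11: reduce F->num. Stack=[T * ( T / F] ptr=6 lookahead=) remaining=[) * ( ( id ) ) $]
Step 12: reduce T->T / F. Stack=[T * ( T] ptr=6 lookahead=) remaining=[) * ( ( id ) ) $]
Step 13: reduce E->T. Stack=[T * ( E] ptr=6 lookahead=) remaining=[) * ( ( id ) ) $]
Step 14: shift ). Stack=[T * ( E )] ptr=7 lookahead=* remaining=[* ( ( id ) ) $]
Step 15: reduce F->( E ). Stack=[T * F] ptr=7 lookahead=* remaining=[* ( ( id ) ) $]
Step 16: reduce T->T * F. Stack=[T] ptr=7 lookahead=* remaining=[* ( ( id ) ) $]
Step 17: shift *. Stack=[T *] ptr=8 lookahead=( remaining=[( ( id ) ) $]
Step 18: shift (. Stack=[T * (] ptr=9 lookahead=( remaining=[( id ) ) $]
Step 19: shift (. Stack=[T * ( (] ptr=10 lookahead=id remaining=[id ) ) $]
Step 20: shift id. Stack=[T * ( ( id] ptr=11 lookahead=) remaining=[) ) $]
Step 21: reduce F->id. Stack=[T * ( ( F] ptr=11 lookahead=) remaining=[) ) $]
Step 22: reduce T->F. Stack=[T * ( ( T] ptr=11 lookahead=) remaining=[) ) $]
Step 23: reduce E->T. Stack=[T * ( ( E] ptr=11 lookahead=) remaining=[) ) $]
Step 24: shift ). Stack=[T * ( ( E )] ptr=12 lookahead=) remaining=[) $]
Step 25: reduce F->( E ). Stack=[T * ( F] ptr=12 lookahead=) remaining=[) $]

Answer: T * ( F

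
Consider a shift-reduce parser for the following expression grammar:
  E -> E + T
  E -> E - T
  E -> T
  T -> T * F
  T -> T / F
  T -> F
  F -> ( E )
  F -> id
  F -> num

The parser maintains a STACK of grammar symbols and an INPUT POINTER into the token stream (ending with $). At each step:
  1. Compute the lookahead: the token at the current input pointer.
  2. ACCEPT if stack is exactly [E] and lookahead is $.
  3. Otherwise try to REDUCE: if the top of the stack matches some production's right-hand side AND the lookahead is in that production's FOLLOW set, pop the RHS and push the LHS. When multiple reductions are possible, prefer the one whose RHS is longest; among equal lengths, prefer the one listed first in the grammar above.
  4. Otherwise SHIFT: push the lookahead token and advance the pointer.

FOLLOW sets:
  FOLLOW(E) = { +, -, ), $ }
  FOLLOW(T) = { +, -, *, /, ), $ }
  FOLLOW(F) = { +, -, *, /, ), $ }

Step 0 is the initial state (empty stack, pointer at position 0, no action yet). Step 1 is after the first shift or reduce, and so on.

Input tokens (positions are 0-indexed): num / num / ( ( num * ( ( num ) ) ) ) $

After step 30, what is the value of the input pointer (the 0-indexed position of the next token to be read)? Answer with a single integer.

Answer: 14

Derivation:
Step 1: shift num. Stack=[num] ptr=1 lookahead=/ remaining=[/ num / ( ( num * ( ( num ) ) ) ) $]
Step 2: reduce F->num. Stack=[F] ptr=1 lookahead=/ remaining=[/ num / ( ( num * ( ( num ) ) ) ) $]
Step 3: reduce T->F. Stack=[T] ptr=1 lookahead=/ remaining=[/ num / ( ( num * ( ( num ) ) ) ) $]
Step 4: shift /. Stack=[T /] ptr=2 lookahead=num remaining=[num / ( ( num * ( ( num ) ) ) ) $]
Step 5: shift num. Stack=[T / num] ptr=3 lookahead=/ remaining=[/ ( ( num * ( ( num ) ) ) ) $]
Step 6: reduce F->num. Stack=[T / F] ptr=3 lookahead=/ remaining=[/ ( ( num * ( ( num ) ) ) ) $]
Step 7: reduce T->T / F. Stack=[T] ptr=3 lookahead=/ remaining=[/ ( ( num * ( ( num ) ) ) ) $]
Step 8: shift /. Stack=[T /] ptr=4 lookahead=( remaining=[( ( num * ( ( num ) ) ) ) $]
Step 9: shift (. Stack=[T / (] ptr=5 lookahead=( remaining=[( num * ( ( num ) ) ) ) $]
Step 10: shift (. Stack=[T / ( (] ptr=6 lookahead=num remaining=[num * ( ( num ) ) ) ) $]
Step 11: shift num. Stack=[T / ( ( num] ptr=7 lookahead=* remaining=[* ( ( num ) ) ) ) $]
Step 12: reduce F->num. Stack=[T / ( ( F] ptr=7 lookahead=* remaining=[* ( ( num ) ) ) ) $]
Step 13: reduce T->F. Stack=[T / ( ( T] ptr=7 lookahead=* remaining=[* ( ( num ) ) ) ) $]
Step 14: shift *. Stack=[T / ( ( T *] ptr=8 lookahead=( remaining=[( ( num ) ) ) ) $]
Step 15: shift (. Stack=[T / ( ( T * (] ptr=9 lookahead=( remaining=[( num ) ) ) ) $]
Step 16: shift (. Stack=[T / ( ( T * ( (] ptr=10 lookahead=num remaining=[num ) ) ) ) $]
Step 17: shift num. Stack=[T / ( ( T * ( ( num] ptr=11 lookahead=) remaining=[) ) ) ) $]
Step 18: reduce F->num. Stack=[T / ( ( T * ( ( F] ptr=11 lookahead=) remaining=[) ) ) ) $]
Step 19: reduce T->F. Stack=[T / ( ( T * ( ( T] ptr=11 lookahead=) remaining=[) ) ) ) $]
Step 20: reduce E->T. Stack=[T / ( ( T * ( ( E] ptr=11 lookahead=) remaining=[) ) ) ) $]
Step 21: shift ). Stack=[T / ( ( T * ( ( E )] ptr=12 lookahead=) remaining=[) ) ) $]
Step 22: reduce F->( E ). Stack=[T / ( ( T * ( F] ptr=12 lookahead=) remaining=[) ) ) $]
Step 23: reduce T->F. Stack=[T / ( ( T * ( T] ptr=12 lookahead=) remaining=[) ) ) $]
Step 24: reduce E->T. Stack=[T / ( ( T * ( E] ptr=12 lookahead=) remaining=[) ) ) $]
Step 25: shift ). Stack=[T / ( ( T * ( E )] ptr=13 lookahead=) remaining=[) ) $]
Step 26: reduce F->( E ). Stack=[T / ( ( T * F] ptr=13 lookahead=) remaining=[) ) $]
Step 27: reduce T->T * F. Stack=[T / ( ( T] ptr=13 lookahead=) remaining=[) ) $]
Step 28: reduce E->T. Stack=[T / ( ( E] ptr=13 lookahead=) remaining=[) ) $]
Step 29: shift ). Stack=[T / ( ( E )] ptr=14 lookahead=) remaining=[) $]
Step 30: reduce F->( E ). Stack=[T / ( F] ptr=14 lookahead=) remaining=[) $]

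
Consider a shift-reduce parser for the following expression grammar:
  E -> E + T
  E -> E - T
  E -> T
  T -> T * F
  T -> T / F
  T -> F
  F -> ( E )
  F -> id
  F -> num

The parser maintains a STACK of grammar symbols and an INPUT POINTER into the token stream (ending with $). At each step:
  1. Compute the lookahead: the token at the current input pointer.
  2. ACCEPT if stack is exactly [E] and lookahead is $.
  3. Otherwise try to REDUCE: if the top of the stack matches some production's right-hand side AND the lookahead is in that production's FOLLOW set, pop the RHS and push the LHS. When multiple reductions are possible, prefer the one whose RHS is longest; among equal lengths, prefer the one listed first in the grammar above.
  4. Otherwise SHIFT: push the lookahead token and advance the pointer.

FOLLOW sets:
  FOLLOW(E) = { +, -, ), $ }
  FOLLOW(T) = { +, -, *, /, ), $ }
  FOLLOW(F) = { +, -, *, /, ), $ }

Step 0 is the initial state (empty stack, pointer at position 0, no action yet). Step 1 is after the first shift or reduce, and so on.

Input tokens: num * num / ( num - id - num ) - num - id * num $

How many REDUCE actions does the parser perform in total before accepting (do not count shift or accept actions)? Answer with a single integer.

Step 1: shift num. Stack=[num] ptr=1 lookahead=* remaining=[* num / ( num - id - num ) - num - id * num $]
Step 2: reduce F->num. Stack=[F] ptr=1 lookahead=* remaining=[* num / ( num - id - num ) - num - id * num $]
Step 3: reduce T->F. Stack=[T] ptr=1 lookahead=* remaining=[* num / ( num - id - num ) - num - id * num $]
Step 4: shift *. Stack=[T *] ptr=2 lookahead=num remaining=[num / ( num - id - num ) - num - id * num $]
Step 5: shift num. Stack=[T * num] ptr=3 lookahead=/ remaining=[/ ( num - id - num ) - num - id * num $]
Step 6: reduce F->num. Stack=[T * F] ptr=3 lookahead=/ remaining=[/ ( num - id - num ) - num - id * num $]
Step 7: reduce T->T * F. Stack=[T] ptr=3 lookahead=/ remaining=[/ ( num - id - num ) - num - id * num $]
Step 8: shift /. Stack=[T /] ptr=4 lookahead=( remaining=[( num - id - num ) - num - id * num $]
Step 9: shift (. Stack=[T / (] ptr=5 lookahead=num remaining=[num - id - num ) - num - id * num $]
Step 10: shift num. Stack=[T / ( num] ptr=6 lookahead=- remaining=[- id - num ) - num - id * num $]
Step 11: reduce F->num. Stack=[T / ( F] ptr=6 lookahead=- remaining=[- id - num ) - num - id * num $]
Step 12: reduce T->F. Stack=[T / ( T] ptr=6 lookahead=- remaining=[- id - num ) - num - id * num $]
Step 13: reduce E->T. Stack=[T / ( E] ptr=6 lookahead=- remaining=[- id - num ) - num - id * num $]
Step 14: shift -. Stack=[T / ( E -] ptr=7 lookahead=id remaining=[id - num ) - num - id * num $]
Step 15: shift id. Stack=[T / ( E - id] ptr=8 lookahead=- remaining=[- num ) - num - id * num $]
Step 16: reduce F->id. Stack=[T / ( E - F] ptr=8 lookahead=- remaining=[- num ) - num - id * num $]
Step 17: reduce T->F. Stack=[T / ( E - T] ptr=8 lookahead=- remaining=[- num ) - num - id * num $]
Step 18: reduce E->E - T. Stack=[T / ( E] ptr=8 lookahead=- remaining=[- num ) - num - id * num $]
Step 19: shift -. Stack=[T / ( E -] ptr=9 lookahead=num remaining=[num ) - num - id * num $]
Step 20: shift num. Stack=[T / ( E - num] ptr=10 lookahead=) remaining=[) - num - id * num $]
Step 21: reduce F->num. Stack=[T / ( E - F] ptr=10 lookahead=) remaining=[) - num - id * num $]
Step 22: reduce T->F. Stack=[T / ( E - T] ptr=10 lookahead=) remaining=[) - num - id * num $]
Step 23: reduce E->E - T. Stack=[T / ( E] ptr=10 lookahead=) remaining=[) - num - id * num $]
Step 24: shift ). Stack=[T / ( E )] ptr=11 lookahead=- remaining=[- num - id * num $]
Step 25: reduce F->( E ). Stack=[T / F] ptr=11 lookahead=- remaining=[- num - id * num $]
Step 26: reduce T->T / F. Stack=[T] ptr=11 lookahead=- remaining=[- num - id * num $]
Step 27: reduce E->T. Stack=[E] ptr=11 lookahead=- remaining=[- num - id * num $]
Step 28: shift -. Stack=[E -] ptr=12 lookahead=num remaining=[num - id * num $]
Step 29: shift num. Stack=[E - num] ptr=13 lookahead=- remaining=[- id * num $]
Step 30: reduce F->num. Stack=[E - F] ptr=13 lookahead=- remaining=[- id * num $]
Step 31: reduce T->F. Stack=[E - T] ptr=13 lookahead=- remaining=[- id * num $]
Step 32: reduce E->E - T. Stack=[E] ptr=13 lookahead=- remaining=[- id * num $]
Step 33: shift -. Stack=[E -] ptr=14 lookahead=id remaining=[id * num $]
Step 34: shift id. Stack=[E - id] ptr=15 lookahead=* remaining=[* num $]
Step 35: reduce F->id. Stack=[E - F] ptr=15 lookahead=* remaining=[* num $]
Step 36: reduce T->F. Stack=[E - T] ptr=15 lookahead=* remaining=[* num $]
Step 37: shift *. Stack=[E - T *] ptr=16 lookahead=num remaining=[num $]
Step 38: shift num. Stack=[E - T * num] ptr=17 lookahead=$ remaining=[$]
Step 39: reduce F->num. Stack=[E - T * F] ptr=17 lookahead=$ remaining=[$]
Step 40: reduce T->T * F. Stack=[E - T] ptr=17 lookahead=$ remaining=[$]
Step 41: reduce E->E - T. Stack=[E] ptr=17 lookahead=$ remaining=[$]
Step 42: accept. Stack=[E] ptr=17 lookahead=$ remaining=[$]

Answer: 24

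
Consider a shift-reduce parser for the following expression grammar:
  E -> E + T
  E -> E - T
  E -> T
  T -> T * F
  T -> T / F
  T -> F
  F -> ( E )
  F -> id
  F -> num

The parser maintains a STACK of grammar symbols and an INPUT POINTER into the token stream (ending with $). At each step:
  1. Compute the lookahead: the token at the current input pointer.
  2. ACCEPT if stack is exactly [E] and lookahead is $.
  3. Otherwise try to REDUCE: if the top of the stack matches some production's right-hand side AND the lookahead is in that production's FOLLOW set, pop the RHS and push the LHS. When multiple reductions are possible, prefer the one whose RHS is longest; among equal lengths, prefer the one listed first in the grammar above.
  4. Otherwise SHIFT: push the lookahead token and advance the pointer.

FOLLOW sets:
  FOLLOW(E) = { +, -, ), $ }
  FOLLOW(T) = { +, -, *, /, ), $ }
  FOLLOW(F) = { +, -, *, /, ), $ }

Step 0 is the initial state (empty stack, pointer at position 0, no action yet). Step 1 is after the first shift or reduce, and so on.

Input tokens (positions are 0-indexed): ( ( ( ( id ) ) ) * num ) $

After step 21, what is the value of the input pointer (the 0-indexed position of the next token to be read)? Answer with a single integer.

Answer: 10

Derivation:
Step 1: shift (. Stack=[(] ptr=1 lookahead=( remaining=[( ( ( id ) ) ) * num ) $]
Step 2: shift (. Stack=[( (] ptr=2 lookahead=( remaining=[( ( id ) ) ) * num ) $]
Step 3: shift (. Stack=[( ( (] ptr=3 lookahead=( remaining=[( id ) ) ) * num ) $]
Step 4: shift (. Stack=[( ( ( (] ptr=4 lookahead=id remaining=[id ) ) ) * num ) $]
Step 5: shift id. Stack=[( ( ( ( id] ptr=5 lookahead=) remaining=[) ) ) * num ) $]
Step 6: reduce F->id. Stack=[( ( ( ( F] ptr=5 lookahead=) remaining=[) ) ) * num ) $]
Step 7: reduce T->F. Stack=[( ( ( ( T] ptr=5 lookahead=) remaining=[) ) ) * num ) $]
Step 8: reduce E->T. Stack=[( ( ( ( E] ptr=5 lookahead=) remaining=[) ) ) * num ) $]
Step 9: shift ). Stack=[( ( ( ( E )] ptr=6 lookahead=) remaining=[) ) * num ) $]
Step 10: reduce F->( E ). Stack=[( ( ( F] ptr=6 lookahead=) remaining=[) ) * num ) $]
Step 11: reduce T->F. Stack=[( ( ( T] ptr=6 lookahead=) remaining=[) ) * num ) $]
Step 12: reduce E->T. Stack=[( ( ( E] ptr=6 lookahead=) remaining=[) ) * num ) $]
Step 13: shift ). Stack=[( ( ( E )] ptr=7 lookahead=) remaining=[) * num ) $]
Step 14: reduce F->( E ). Stack=[( ( F] ptr=7 lookahead=) remaining=[) * num ) $]
Step 15: reduce T->F. Stack=[( ( T] ptr=7 lookahead=) remaining=[) * num ) $]
Step 16: reduce E->T. Stack=[( ( E] ptr=7 lookahead=) remaining=[) * num ) $]
Step 17: shift ). Stack=[( ( E )] ptr=8 lookahead=* remaining=[* num ) $]
Step 18: reduce F->( E ). Stack=[( F] ptr=8 lookahead=* remaining=[* num ) $]
Step 19: reduce T->F. Stack=[( T] ptr=8 lookahead=* remaining=[* num ) $]
Step 20: shift *. Stack=[( T *] ptr=9 lookahead=num remaining=[num ) $]
Step 21: shift num. Stack=[( T * num] ptr=10 lookahead=) remaining=[) $]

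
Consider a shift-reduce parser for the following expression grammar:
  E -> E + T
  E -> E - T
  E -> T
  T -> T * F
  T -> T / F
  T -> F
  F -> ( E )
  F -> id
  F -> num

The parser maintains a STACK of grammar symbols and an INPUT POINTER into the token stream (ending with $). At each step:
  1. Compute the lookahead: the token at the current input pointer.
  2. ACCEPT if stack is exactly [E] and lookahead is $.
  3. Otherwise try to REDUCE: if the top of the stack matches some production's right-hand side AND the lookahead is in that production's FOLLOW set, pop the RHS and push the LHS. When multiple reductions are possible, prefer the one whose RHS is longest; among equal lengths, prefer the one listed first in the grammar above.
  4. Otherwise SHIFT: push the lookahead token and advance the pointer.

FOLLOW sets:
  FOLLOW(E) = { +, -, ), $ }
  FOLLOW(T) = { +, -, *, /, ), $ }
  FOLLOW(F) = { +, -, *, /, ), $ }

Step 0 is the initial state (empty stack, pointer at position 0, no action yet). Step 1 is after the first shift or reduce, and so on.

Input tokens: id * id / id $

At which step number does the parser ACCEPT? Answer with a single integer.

Answer: 13

Derivation:
Step 1: shift id. Stack=[id] ptr=1 lookahead=* remaining=[* id / id $]
Step 2: reduce F->id. Stack=[F] ptr=1 lookahead=* remaining=[* id / id $]
Step 3: reduce T->F. Stack=[T] ptr=1 lookahead=* remaining=[* id / id $]
Step 4: shift *. Stack=[T *] ptr=2 lookahead=id remaining=[id / id $]
Step 5: shift id. Stack=[T * id] ptr=3 lookahead=/ remaining=[/ id $]
Step 6: reduce F->id. Stack=[T * F] ptr=3 lookahead=/ remaining=[/ id $]
Step 7: reduce T->T * F. Stack=[T] ptr=3 lookahead=/ remaining=[/ id $]
Step 8: shift /. Stack=[T /] ptr=4 lookahead=id remaining=[id $]
Step 9: shift id. Stack=[T / id] ptr=5 lookahead=$ remaining=[$]
Step 10: reduce F->id. Stack=[T / F] ptr=5 lookahead=$ remaining=[$]
Step 11: reduce T->T / F. Stack=[T] ptr=5 lookahead=$ remaining=[$]
Step 12: reduce E->T. Stack=[E] ptr=5 lookahead=$ remaining=[$]
Step 13: accept. Stack=[E] ptr=5 lookahead=$ remaining=[$]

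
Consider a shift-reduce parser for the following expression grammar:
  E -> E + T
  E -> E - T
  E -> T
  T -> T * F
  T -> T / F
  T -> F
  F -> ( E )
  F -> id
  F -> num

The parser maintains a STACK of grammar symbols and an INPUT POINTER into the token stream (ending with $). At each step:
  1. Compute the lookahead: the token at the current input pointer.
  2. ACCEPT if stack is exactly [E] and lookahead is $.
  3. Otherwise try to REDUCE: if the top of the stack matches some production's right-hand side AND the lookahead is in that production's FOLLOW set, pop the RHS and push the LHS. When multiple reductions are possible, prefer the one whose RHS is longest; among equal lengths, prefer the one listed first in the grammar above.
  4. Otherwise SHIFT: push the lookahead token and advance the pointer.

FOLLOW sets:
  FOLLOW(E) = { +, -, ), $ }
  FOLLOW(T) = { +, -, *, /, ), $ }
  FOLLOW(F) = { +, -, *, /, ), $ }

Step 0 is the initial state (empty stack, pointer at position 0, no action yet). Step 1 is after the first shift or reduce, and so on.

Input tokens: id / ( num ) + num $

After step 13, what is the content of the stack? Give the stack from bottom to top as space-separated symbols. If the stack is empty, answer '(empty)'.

Step 1: shift id. Stack=[id] ptr=1 lookahead=/ remaining=[/ ( num ) + num $]
Step 2: reduce F->id. Stack=[F] ptr=1 lookahead=/ remaining=[/ ( num ) + num $]
Step 3: reduce T->F. Stack=[T] ptr=1 lookahead=/ remaining=[/ ( num ) + num $]
Step 4: shift /. Stack=[T /] ptr=2 lookahead=( remaining=[( num ) + num $]
Step 5: shift (. Stack=[T / (] ptr=3 lookahead=num remaining=[num ) + num $]
Step 6: shift num. Stack=[T / ( num] ptr=4 lookahead=) remaining=[) + num $]
Step 7: reduce F->num. Stack=[T / ( F] ptr=4 lookahead=) remaining=[) + num $]
Step 8: reduce T->F. Stack=[T / ( T] ptr=4 lookahead=) remaining=[) + num $]
Step 9: reduce E->T. Stack=[T / ( E] ptr=4 lookahead=) remaining=[) + num $]
Step 10: shift ). Stack=[T / ( E )] ptr=5 lookahead=+ remaining=[+ num $]
Step 11: reduce F->( E ). Stack=[T / F] ptr=5 lookahead=+ remaining=[+ num $]
Step 12: reduce T->T / F. Stack=[T] ptr=5 lookahead=+ remaining=[+ num $]
Step 13: reduce E->T. Stack=[E] ptr=5 lookahead=+ remaining=[+ num $]

Answer: E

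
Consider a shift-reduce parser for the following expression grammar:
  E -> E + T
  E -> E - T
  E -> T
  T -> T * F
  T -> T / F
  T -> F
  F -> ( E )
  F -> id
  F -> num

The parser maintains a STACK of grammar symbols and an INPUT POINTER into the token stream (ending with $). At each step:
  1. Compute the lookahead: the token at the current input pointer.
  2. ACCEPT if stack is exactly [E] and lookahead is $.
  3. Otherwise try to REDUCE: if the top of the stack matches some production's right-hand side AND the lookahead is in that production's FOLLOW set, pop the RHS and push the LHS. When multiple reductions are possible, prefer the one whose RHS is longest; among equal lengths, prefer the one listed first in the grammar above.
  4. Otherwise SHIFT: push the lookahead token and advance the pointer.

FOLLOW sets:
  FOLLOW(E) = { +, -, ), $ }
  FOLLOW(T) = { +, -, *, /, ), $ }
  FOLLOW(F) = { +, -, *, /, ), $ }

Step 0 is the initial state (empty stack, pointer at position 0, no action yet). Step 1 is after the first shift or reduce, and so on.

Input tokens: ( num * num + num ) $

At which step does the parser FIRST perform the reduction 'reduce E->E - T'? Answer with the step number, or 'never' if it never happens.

Answer: never

Derivation:
Step 1: shift (. Stack=[(] ptr=1 lookahead=num remaining=[num * num + num ) $]
Step 2: shift num. Stack=[( num] ptr=2 lookahead=* remaining=[* num + num ) $]
Step 3: reduce F->num. Stack=[( F] ptr=2 lookahead=* remaining=[* num + num ) $]
Step 4: reduce T->F. Stack=[( T] ptr=2 lookahead=* remaining=[* num + num ) $]
Step 5: shift *. Stack=[( T *] ptr=3 lookahead=num remaining=[num + num ) $]
Step 6: shift num. Stack=[( T * num] ptr=4 lookahead=+ remaining=[+ num ) $]
Step 7: reduce F->num. Stack=[( T * F] ptr=4 lookahead=+ remaining=[+ num ) $]
Step 8: reduce T->T * F. Stack=[( T] ptr=4 lookahead=+ remaining=[+ num ) $]
Step 9: reduce E->T. Stack=[( E] ptr=4 lookahead=+ remaining=[+ num ) $]
Step 10: shift +. Stack=[( E +] ptr=5 lookahead=num remaining=[num ) $]
Step 11: shift num. Stack=[( E + num] ptr=6 lookahead=) remaining=[) $]
Step 12: reduce F->num. Stack=[( E + F] ptr=6 lookahead=) remaining=[) $]
Step 13: reduce T->F. Stack=[( E + T] ptr=6 lookahead=) remaining=[) $]
Step 14: reduce E->E + T. Stack=[( E] ptr=6 lookahead=) remaining=[) $]
Step 15: shift ). Stack=[( E )] ptr=7 lookahead=$ remaining=[$]
Step 16: reduce F->( E ). Stack=[F] ptr=7 lookahead=$ remaining=[$]
Step 17: reduce T->F. Stack=[T] ptr=7 lookahead=$ remaining=[$]
Step 18: reduce E->T. Stack=[E] ptr=7 lookahead=$ remaining=[$]
Step 19: accept. Stack=[E] ptr=7 lookahead=$ remaining=[$]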